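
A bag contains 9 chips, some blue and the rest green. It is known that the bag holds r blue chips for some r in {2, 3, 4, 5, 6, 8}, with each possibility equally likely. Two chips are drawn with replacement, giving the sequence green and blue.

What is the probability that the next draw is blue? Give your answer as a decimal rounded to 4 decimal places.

Compute the likelihood of the observed sequence for each case: P(data | r = 2) = (7/9)(2/9) = 14/81; P(data | r = 3) = (6/9)(3/9) = 2/9; P(data | r = 4) = (5/9)(4/9) = 20/81; P(data | r = 5) = (4/9)(5/9) = 20/81; P(data | r = 6) = (3/9)(6/9) = 2/9; P(data | r = 8) = (1/9)(8/9) = 8/81.
Multiplying each by its prior: 1/6 · 14/81 = 7/243, 1/6 · 2/9 = 1/27, 1/6 · 20/81 = 10/243, 1/6 · 20/81 = 10/243, 1/6 · 2/9 = 1/27, 1/6 · 8/81 = 4/243; with total 49/243.
Dividing through by the total gives posterior P(r = 2 | data) = 1/7, P(r = 3 | data) = 9/49, P(r = 4 | data) = 10/49, P(r = 5 | data) = 10/49, P(r = 6 | data) = 9/49, P(r = 8 | data) = 4/49.
So P(blue next | data) = Σ P(blue next | H) P(H | data) = (2/9)(1/7) + (1/3)(9/49) + (4/9)(10/49) + (5/9)(10/49) + (2/3)(9/49) + (8/9)(4/49) = 31/63.

0.4921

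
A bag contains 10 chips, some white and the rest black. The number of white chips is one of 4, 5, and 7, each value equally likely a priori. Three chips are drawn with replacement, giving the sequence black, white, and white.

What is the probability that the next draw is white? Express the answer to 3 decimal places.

0.554

Under each hypothesis, the probability of the observed sequence is: P(data | r = 4) = (6/10)(4/10)(4/10) = 12/125; P(data | r = 5) = (5/10)(5/10)(5/10) = 1/8; P(data | r = 7) = (3/10)(7/10)(7/10) = 147/1000.
Weighting by the prior gives 1/3 · 12/125 = 4/125, 1/3 · 1/8 = 1/24, 1/3 · 147/1000 = 49/1000; summing to 46/375.
The posterior is then P(r = 4 | data) = 0.26087, P(r = 5 | data) = 0.33967, P(r = 7 | data) = 0.39946.
Averaging over the posterior, P(white next | data) = (2/5)(0.26087) + (1/2)(0.33967) + (7/10)(0.39946) = 0.5538.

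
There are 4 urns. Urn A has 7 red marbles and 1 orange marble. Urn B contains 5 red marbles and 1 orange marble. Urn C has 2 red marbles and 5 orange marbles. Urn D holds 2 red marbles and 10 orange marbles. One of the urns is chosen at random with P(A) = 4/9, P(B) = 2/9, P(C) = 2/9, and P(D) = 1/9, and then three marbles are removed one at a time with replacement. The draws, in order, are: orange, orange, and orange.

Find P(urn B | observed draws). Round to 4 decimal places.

The likelihood of the observed sequence under each hypothesis: P(data | urn A) = (1/8)(1/8)(1/8) = 0.0019531; P(data | urn B) = (1/6)(1/6)(1/6) = 0.0046296; P(data | urn C) = (5/7)(5/7)(5/7) = 0.36443; P(data | urn D) = (10/12)(10/12)(10/12) = 0.5787.
The prior-weighted likelihoods are 4/9 · 0.0019531 = 0.00086806, 2/9 · 0.0046296 = 0.0010288, 2/9 · 0.36443 = 0.080985, 1/9 · 0.5787 = 0.0643; summing to 0.14718.
So P(urn B | data) = (0.0010288) / (0.14718) = 0.00699.

0.0070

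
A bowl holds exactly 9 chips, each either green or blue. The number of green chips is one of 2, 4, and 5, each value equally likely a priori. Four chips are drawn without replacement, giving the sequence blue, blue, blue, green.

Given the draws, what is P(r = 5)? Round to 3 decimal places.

Compute the likelihood of the observed sequence for each case: P(data | r = 2) = (7/9)(6/8)(5/7)(2/6) = 5/36; P(data | r = 4) = (5/9)(4/8)(3/7)(4/6) = 5/63; P(data | r = 5) = (4/9)(3/8)(2/7)(5/6) = 5/126.
Multiplying each by its prior: 1/3 · 5/36 = 5/108, 1/3 · 5/63 = 5/189, 1/3 · 5/126 = 5/378; these sum to 65/756.
Therefore the posterior P(r = 5 | data) = (5/378) / (65/756) = 2/13.

0.154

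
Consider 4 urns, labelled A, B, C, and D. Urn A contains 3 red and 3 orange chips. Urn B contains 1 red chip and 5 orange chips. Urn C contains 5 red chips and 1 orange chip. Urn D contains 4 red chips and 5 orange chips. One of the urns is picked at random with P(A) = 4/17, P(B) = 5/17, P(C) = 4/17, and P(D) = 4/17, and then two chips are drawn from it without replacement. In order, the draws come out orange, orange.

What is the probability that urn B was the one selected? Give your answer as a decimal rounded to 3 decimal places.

For each hypothesis, P(data | H) works out to: P(data | urn A) = (3/6)(2/5) = 1/5; P(data | urn B) = (5/6)(4/5) = 2/3; P(data | urn C) = (1/6)(0/5) = 0; P(data | urn D) = (5/9)(4/8) = 5/18.
Multiplying each by its prior: 4/17 · 1/5 = 4/85, 5/17 · 2/3 = 10/51, 4/17 · 0 = 0, 4/17 · 5/18 = 10/153; summing to 236/765.
Hence P(urn B | data) = (10/51) / (236/765) = 75/118.

0.636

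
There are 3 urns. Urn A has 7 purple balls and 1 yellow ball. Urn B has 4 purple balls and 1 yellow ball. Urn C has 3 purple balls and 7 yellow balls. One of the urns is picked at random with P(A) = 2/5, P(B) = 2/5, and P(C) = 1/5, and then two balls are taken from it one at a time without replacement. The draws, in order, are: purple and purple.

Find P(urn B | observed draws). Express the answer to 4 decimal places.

Under each hypothesis, the probability of the observed sequence is: P(data | urn A) = (7/8)(6/7) = 3/4; P(data | urn B) = (4/5)(3/4) = 3/5; P(data | urn C) = (3/10)(2/9) = 1/15.
Multiplying each by its prior: 2/5 · 3/4 = 3/10, 2/5 · 3/5 = 6/25, 1/5 · 1/15 = 1/75; with total 83/150.
By Bayes' rule, P(urn B | data) = (6/25) / (83/150) = 36/83.

0.4337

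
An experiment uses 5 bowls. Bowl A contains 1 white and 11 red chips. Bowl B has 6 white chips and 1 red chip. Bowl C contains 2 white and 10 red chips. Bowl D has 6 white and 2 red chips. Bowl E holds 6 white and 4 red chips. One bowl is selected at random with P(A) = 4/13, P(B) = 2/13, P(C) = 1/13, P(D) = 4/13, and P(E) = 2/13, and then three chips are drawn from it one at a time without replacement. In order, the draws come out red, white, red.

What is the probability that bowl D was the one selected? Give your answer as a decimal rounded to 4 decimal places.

0.1758

For each hypothesis, P(data | H) works out to: P(data | bowl A) = (11/12)(1/11)(10/10) = 0.083333; P(data | bowl B) = (1/7)(6/6)(0/5) = 0; P(data | bowl C) = (10/12)(2/11)(9/10) = 0.13636; P(data | bowl D) = (2/8)(6/7)(1/6) = 0.035714; P(data | bowl E) = (4/10)(6/9)(3/8) = 0.1.
Weighting by the prior gives 4/13 · 0.083333 = 0.025641, 2/13 · 0 = 0, 1/13 · 0.13636 = 0.01049, 4/13 · 0.035714 = 0.010989, 2/13 · 0.1 = 0.015385; with total 0.062504.
By Bayes' rule, P(bowl D | data) = (0.010989) / (0.062504) = 0.17581.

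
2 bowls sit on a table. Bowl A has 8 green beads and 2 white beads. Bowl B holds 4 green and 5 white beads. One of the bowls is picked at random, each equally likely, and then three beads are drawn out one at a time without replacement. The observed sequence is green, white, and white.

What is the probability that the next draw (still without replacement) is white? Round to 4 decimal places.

0.4386

Under each hypothesis, the probability of the observed sequence is: P(data | bowl A) = (8/10)(2/9)(1/8) = 1/45; P(data | bowl B) = (4/9)(5/8)(4/7) = 10/63.
Multiplying each by its prior: 1/2 · 1/45 = 1/90, 1/2 · 10/63 = 5/63; these sum to 19/210.
The posterior is then P(bowl A | data) = 7/57, P(bowl B | data) = 50/57.
The predictive probability is P(white next | data) = (0)(7/57) + (1/2)(50/57) = 25/57.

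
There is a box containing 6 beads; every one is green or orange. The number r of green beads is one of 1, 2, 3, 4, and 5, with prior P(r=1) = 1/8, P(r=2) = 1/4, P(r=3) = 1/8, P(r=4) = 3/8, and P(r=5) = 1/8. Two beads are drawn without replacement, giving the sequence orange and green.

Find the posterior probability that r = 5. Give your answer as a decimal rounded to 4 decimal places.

0.0847

The likelihood of the observed sequence under each hypothesis: P(data | r = 1) = (5/6)(1/5) = 1/6; P(data | r = 2) = (4/6)(2/5) = 4/15; P(data | r = 3) = (3/6)(3/5) = 3/10; P(data | r = 4) = (2/6)(4/5) = 4/15; P(data | r = 5) = (1/6)(5/5) = 1/6.
The prior-weighted likelihoods are 1/8 · 1/6 = 1/48, 1/4 · 4/15 = 1/15, 1/8 · 3/10 = 3/80, 3/8 · 4/15 = 1/10, 1/8 · 1/6 = 1/48; these sum to 59/240.
Hence P(r = 5 | data) = (1/48) / (59/240) = 5/59.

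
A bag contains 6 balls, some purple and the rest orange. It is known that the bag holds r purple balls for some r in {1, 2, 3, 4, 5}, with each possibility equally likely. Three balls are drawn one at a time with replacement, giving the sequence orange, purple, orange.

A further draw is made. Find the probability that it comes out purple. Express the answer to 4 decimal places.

Under each hypothesis, the probability of the observed sequence is: P(data | r = 1) = (5/6)(1/6)(5/6) = 25/216; P(data | r = 2) = (4/6)(2/6)(4/6) = 4/27; P(data | r = 3) = (3/6)(3/6)(3/6) = 1/8; P(data | r = 4) = (2/6)(4/6)(2/6) = 2/27; P(data | r = 5) = (1/6)(5/6)(1/6) = 5/216.
Weighting by the prior gives 1/5 · 25/216 = 5/216, 1/5 · 4/27 = 4/135, 1/5 · 1/8 = 1/40, 1/5 · 2/27 = 2/135, 1/5 · 5/216 = 1/216; summing to 7/72.
The posterior is then P(r = 1 | data) = 5/21, P(r = 2 | data) = 32/105, P(r = 3 | data) = 9/35, P(r = 4 | data) = 16/105, P(r = 5 | data) = 1/21.
Averaging over the posterior, P(purple next | data) = (1/6)(5/21) + (1/3)(32/105) + (1/2)(9/35) + (2/3)(16/105) + (5/6)(1/21) = 37/90.

0.4111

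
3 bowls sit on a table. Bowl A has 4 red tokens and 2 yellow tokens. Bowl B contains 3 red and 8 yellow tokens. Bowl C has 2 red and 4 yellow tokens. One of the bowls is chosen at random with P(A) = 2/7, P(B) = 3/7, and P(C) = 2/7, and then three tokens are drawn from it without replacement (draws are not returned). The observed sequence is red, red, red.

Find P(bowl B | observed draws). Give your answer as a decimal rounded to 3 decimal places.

0.043

For each hypothesis, P(data | H) works out to: P(data | bowl A) = (4/6)(3/5)(2/4) = 1/5; P(data | bowl B) = (3/11)(2/10)(1/9) = 1/165; P(data | bowl C) = (2/6)(1/5)(0/4) = 0.
Multiplying each by its prior: 2/7 · 1/5 = 2/35, 3/7 · 1/165 = 1/385, 2/7 · 0 = 0; with total 23/385.
Therefore the posterior P(bowl B | data) = (1/385) / (23/385) = 1/23.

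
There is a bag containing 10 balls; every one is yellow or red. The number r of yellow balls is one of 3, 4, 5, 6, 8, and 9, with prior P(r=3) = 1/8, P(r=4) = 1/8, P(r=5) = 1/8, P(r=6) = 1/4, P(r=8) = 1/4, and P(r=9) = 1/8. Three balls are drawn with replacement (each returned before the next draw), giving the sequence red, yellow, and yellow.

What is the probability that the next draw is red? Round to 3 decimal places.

Compute the likelihood of the observed sequence for each case: P(data | r = 3) = (7/10)(3/10)(3/10) = 0.063; P(data | r = 4) = (6/10)(4/10)(4/10) = 0.096; P(data | r = 5) = (5/10)(5/10)(5/10) = 0.125; P(data | r = 6) = (4/10)(6/10)(6/10) = 0.144; P(data | r = 8) = (2/10)(8/10)(8/10) = 0.128; P(data | r = 9) = (1/10)(9/10)(9/10) = 0.081.
The prior-weighted likelihoods are 1/8 · 0.063 = 0.007875, 1/8 · 0.096 = 0.012, 1/8 · 0.125 = 0.015625, 1/4 · 0.144 = 0.036, 1/4 · 0.128 = 0.032, 1/8 · 0.081 = 0.010125; with total 0.11363.
Normalising, the posterior is P(r = 3 | data) = 0.069307, P(r = 4 | data) = 0.10561, P(r = 5 | data) = 0.13751, P(r = 6 | data) = 0.31683, P(r = 8 | data) = 0.28163, P(r = 9 | data) = 0.089109.
So P(red next | data) = Σ P(red next | H) P(H | data) = (7/10)(0.069307) + (3/5)(0.10561) + (1/2)(0.13751) + (2/5)(0.31683) + (1/5)(0.28163) + (1/10)(0.089109) = 0.37261.

0.373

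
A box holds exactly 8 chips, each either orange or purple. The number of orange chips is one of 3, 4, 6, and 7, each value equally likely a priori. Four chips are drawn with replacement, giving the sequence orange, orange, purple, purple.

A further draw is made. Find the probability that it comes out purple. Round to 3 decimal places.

0.461

Under each hypothesis, the probability of the observed sequence is: P(data | r = 3) = (3/8)(3/8)(5/8)(5/8) = 0.054932; P(data | r = 4) = (4/8)(4/8)(4/8)(4/8) = 0.0625; P(data | r = 6) = (6/8)(6/8)(2/8)(2/8) = 0.035156; P(data | r = 7) = (7/8)(7/8)(1/8)(1/8) = 0.011963.
Multiplying each by its prior: 1/4 · 0.054932 = 0.013733, 1/4 · 0.0625 = 0.015625, 1/4 · 0.035156 = 0.0087891, 1/4 · 0.011963 = 0.0029907; summing to 0.041138.
The posterior is then P(r = 3 | data) = 0.33383, P(r = 4 | data) = 0.37982, P(r = 6 | data) = 0.21365, P(r = 7 | data) = 0.0727.
Averaging over the posterior, P(purple next | data) = (5/8)(0.33383) + (1/2)(0.37982) + (1/4)(0.21365) + (1/8)(0.0727) = 0.46105.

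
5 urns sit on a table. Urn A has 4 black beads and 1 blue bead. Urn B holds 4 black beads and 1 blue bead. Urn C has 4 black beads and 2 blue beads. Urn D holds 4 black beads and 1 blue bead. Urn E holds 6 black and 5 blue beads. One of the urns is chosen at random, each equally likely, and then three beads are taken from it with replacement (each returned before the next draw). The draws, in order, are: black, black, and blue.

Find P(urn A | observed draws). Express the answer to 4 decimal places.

0.1918

Under each hypothesis, the probability of the observed sequence is: P(data | urn A) = (4/5)(4/5)(1/5) = 0.128; P(data | urn B) = (4/5)(4/5)(1/5) = 0.128; P(data | urn C) = (4/6)(4/6)(2/6) = 0.14815; P(data | urn D) = (4/5)(4/5)(1/5) = 0.128; P(data | urn E) = (6/11)(6/11)(5/11) = 0.13524.
Weighting by the prior gives 1/5 · 0.128 = 0.0256, 1/5 · 0.128 = 0.0256, 1/5 · 0.14815 = 0.02963, 1/5 · 0.128 = 0.0256, 1/5 · 0.13524 = 0.027047; these sum to 0.13348.
Hence P(urn A | data) = (0.0256) / (0.13348) = 0.19179.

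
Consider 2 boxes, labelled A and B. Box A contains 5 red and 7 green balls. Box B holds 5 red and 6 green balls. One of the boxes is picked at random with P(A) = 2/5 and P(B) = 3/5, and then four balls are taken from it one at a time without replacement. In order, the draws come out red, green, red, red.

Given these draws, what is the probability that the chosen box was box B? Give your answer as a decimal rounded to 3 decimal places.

0.659

The likelihood of the observed sequence under each hypothesis: P(data | box A) = (5/12)(7/11)(4/10)(3/9) = 7/198; P(data | box B) = (5/11)(6/10)(4/9)(3/8) = 1/22.
Multiplying each by its prior: 2/5 · 7/198 = 7/495, 3/5 · 1/22 = 3/110; summing to 41/990.
So P(box B | data) = (3/110) / (41/990) = 27/41.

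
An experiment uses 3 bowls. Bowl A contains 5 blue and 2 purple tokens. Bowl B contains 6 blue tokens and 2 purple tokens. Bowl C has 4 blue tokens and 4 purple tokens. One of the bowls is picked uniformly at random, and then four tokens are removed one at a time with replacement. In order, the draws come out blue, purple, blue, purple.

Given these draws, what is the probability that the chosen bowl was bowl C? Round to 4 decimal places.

The likelihood of the observed sequence under each hypothesis: P(data | bowl A) = (5/7)(2/7)(5/7)(2/7) = 0.041649; P(data | bowl B) = (6/8)(2/8)(6/8)(2/8) = 0.035156; P(data | bowl C) = (4/8)(4/8)(4/8)(4/8) = 0.0625.
Weighting by the prior gives 1/3 · 0.041649 = 0.013883, 1/3 · 0.035156 = 0.011719, 1/3 · 0.0625 = 0.020833; summing to 0.046435.
So P(bowl C | data) = (0.020833) / (0.046435) = 0.44865.

0.4487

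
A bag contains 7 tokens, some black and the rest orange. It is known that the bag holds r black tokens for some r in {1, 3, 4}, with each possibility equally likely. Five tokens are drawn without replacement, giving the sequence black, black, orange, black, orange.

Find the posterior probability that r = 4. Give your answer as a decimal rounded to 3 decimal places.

Compute the likelihood of the observed sequence for each case: P(data | r = 1) = (1/7)(0/6) = 0; P(data | r = 3) = (3/7)(2/6)(4/5)(1/4)(3/3) = 1/35; P(data | r = 4) = (4/7)(3/6)(3/5)(2/4)(2/3) = 2/35.
Weighting by the prior gives 1/3 · 0 = 0, 1/3 · 1/35 = 1/105, 1/3 · 2/35 = 2/105; summing to 1/35.
Hence P(r = 4 | data) = (2/105) / (1/35) = 2/3.

0.667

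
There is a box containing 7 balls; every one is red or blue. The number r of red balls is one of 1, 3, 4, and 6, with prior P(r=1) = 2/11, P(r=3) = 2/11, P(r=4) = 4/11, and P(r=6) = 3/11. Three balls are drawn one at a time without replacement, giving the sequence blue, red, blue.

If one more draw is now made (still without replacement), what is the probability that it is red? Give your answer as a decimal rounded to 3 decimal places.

0.474

For each hypothesis, P(data | H) works out to: P(data | r = 1) = (6/7)(1/6)(5/5) = 1/7; P(data | r = 3) = (4/7)(3/6)(3/5) = 6/35; P(data | r = 4) = (3/7)(4/6)(2/5) = 4/35; P(data | r = 6) = (1/7)(6/6)(0/5) = 0.
Multiplying each by its prior: 2/11 · 1/7 = 2/77, 2/11 · 6/35 = 12/385, 4/11 · 4/35 = 16/385, 3/11 · 0 = 0; summing to 38/385.
The posterior is then P(r = 1 | data) = 5/19, P(r = 3 | data) = 6/19, P(r = 4 | data) = 8/19, P(r = 6 | data) = 0.
So P(red next | data) = Σ P(red next | H) P(H | data) = (0)(5/19) + (1/2)(6/19) + (3/4)(8/19) = 9/19.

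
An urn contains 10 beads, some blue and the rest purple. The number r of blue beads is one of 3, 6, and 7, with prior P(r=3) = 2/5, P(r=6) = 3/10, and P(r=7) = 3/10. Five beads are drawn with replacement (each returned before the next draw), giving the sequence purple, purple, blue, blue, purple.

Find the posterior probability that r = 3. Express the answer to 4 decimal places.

0.5316

The likelihood of the observed sequence under each hypothesis: P(data | r = 3) = (7/10)(7/10)(3/10)(3/10)(7/10) = 0.03087; P(data | r = 6) = (4/10)(4/10)(6/10)(6/10)(4/10) = 0.02304; P(data | r = 7) = (3/10)(3/10)(7/10)(7/10)(3/10) = 0.01323.
Multiplying each by its prior: 2/5 · 0.03087 = 0.012348, 3/10 · 0.02304 = 0.006912, 3/10 · 0.01323 = 0.003969; summing to 0.023229.
So P(r = 3 | data) = (0.012348) / (0.023229) = 0.53158.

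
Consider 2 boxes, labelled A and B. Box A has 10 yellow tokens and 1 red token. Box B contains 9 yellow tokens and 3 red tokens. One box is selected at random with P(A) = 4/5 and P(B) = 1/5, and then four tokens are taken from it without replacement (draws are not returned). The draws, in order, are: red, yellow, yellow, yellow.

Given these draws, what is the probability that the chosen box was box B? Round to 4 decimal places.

0.2593

Compute the likelihood of the observed sequence for each case: P(data | box A) = (1/11)(10/10)(9/9)(8/8) = 1/11; P(data | box B) = (3/12)(9/11)(8/10)(7/9) = 7/55.
The prior-weighted likelihoods are 4/5 · 1/11 = 4/55, 1/5 · 7/55 = 7/275; with total 27/275.
Therefore the posterior P(box B | data) = (7/275) / (27/275) = 7/27.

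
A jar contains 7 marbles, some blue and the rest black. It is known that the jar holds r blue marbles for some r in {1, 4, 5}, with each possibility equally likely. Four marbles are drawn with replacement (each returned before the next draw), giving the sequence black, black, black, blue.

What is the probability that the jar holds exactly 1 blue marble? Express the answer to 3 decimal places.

0.593

The likelihood of the observed sequence under each hypothesis: P(data | r = 1) = (6/7)(6/7)(6/7)(1/7) = 0.089963; P(data | r = 4) = (3/7)(3/7)(3/7)(4/7) = 0.044981; P(data | r = 5) = (2/7)(2/7)(2/7)(5/7) = 0.01666.
Weighting by the prior gives 1/3 · 0.089963 = 0.029988, 1/3 · 0.044981 = 0.014994, 1/3 · 0.01666 = 0.0055532; with total 0.050534.
So P(r = 1 | data) = (0.029988) / (0.050534) = 0.59341.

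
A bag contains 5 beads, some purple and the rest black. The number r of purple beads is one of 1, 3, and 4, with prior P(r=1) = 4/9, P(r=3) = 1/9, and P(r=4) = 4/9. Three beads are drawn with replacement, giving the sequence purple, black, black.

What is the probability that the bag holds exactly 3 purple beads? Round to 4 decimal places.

0.1304

Under each hypothesis, the probability of the observed sequence is: P(data | r = 1) = (1/5)(4/5)(4/5) = 0.128; P(data | r = 3) = (3/5)(2/5)(2/5) = 0.096; P(data | r = 4) = (4/5)(1/5)(1/5) = 0.032.
The prior-weighted likelihoods are 4/9 · 0.128 = 0.056889, 1/9 · 0.096 = 0.010667, 4/9 · 0.032 = 0.014222; with total 0.081778.
So P(r = 3 | data) = (0.010667) / (0.081778) = 0.13043.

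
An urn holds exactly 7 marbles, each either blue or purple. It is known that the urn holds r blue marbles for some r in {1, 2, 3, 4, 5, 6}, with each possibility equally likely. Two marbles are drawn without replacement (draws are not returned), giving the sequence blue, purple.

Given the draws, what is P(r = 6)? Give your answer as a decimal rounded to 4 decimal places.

Under each hypothesis, the probability of the observed sequence is: P(data | r = 1) = (1/7)(6/6) = 1/7; P(data | r = 2) = (2/7)(5/6) = 5/21; P(data | r = 3) = (3/7)(4/6) = 2/7; P(data | r = 4) = (4/7)(3/6) = 2/7; P(data | r = 5) = (5/7)(2/6) = 5/21; P(data | r = 6) = (6/7)(1/6) = 1/7.
Multiplying each by its prior: 1/6 · 1/7 = 1/42, 1/6 · 5/21 = 5/126, 1/6 · 2/7 = 1/21, 1/6 · 2/7 = 1/21, 1/6 · 5/21 = 5/126, 1/6 · 1/7 = 1/42; these sum to 2/9.
So P(r = 6 | data) = (1/42) / (2/9) = 3/28.

0.1071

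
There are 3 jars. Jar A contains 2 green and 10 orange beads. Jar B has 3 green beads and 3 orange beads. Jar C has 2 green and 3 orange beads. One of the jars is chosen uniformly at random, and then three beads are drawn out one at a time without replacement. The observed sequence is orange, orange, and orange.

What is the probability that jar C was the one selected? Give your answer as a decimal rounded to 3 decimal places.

Under each hypothesis, the probability of the observed sequence is: P(data | jar A) = (10/12)(9/11)(8/10) = 6/11; P(data | jar B) = (3/6)(2/5)(1/4) = 1/20; P(data | jar C) = (3/5)(2/4)(1/3) = 1/10.
Weighting by the prior gives 1/3 · 6/11 = 2/11, 1/3 · 1/20 = 1/60, 1/3 · 1/10 = 1/30; summing to 51/220.
Therefore the posterior P(jar C | data) = (1/30) / (51/220) = 22/153.

0.144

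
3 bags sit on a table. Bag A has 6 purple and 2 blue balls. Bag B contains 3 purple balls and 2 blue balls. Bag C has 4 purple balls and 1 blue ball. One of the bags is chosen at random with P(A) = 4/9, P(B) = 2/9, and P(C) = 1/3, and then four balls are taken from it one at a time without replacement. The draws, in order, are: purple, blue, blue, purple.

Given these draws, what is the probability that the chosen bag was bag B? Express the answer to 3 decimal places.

0.583

The likelihood of the observed sequence under each hypothesis: P(data | bag A) = (6/8)(2/7)(1/6)(5/5) = 1/28; P(data | bag B) = (3/5)(2/4)(1/3)(2/2) = 1/10; P(data | bag C) = (4/5)(1/4)(0/3) = 0.
Multiplying each by its prior: 4/9 · 1/28 = 1/63, 2/9 · 1/10 = 1/45, 1/3 · 0 = 0; these sum to 4/105.
Therefore the posterior P(bag B | data) = (1/45) / (4/105) = 7/12.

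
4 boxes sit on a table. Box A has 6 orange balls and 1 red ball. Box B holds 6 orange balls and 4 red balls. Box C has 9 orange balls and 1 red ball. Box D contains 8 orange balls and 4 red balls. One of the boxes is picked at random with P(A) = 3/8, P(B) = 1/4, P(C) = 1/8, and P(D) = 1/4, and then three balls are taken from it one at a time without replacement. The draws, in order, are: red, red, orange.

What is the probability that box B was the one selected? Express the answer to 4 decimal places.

0.5789

The likelihood of the observed sequence under each hypothesis: P(data | box A) = (1/7)(0/6) = 0; P(data | box B) = (4/10)(3/9)(6/8) = 1/10; P(data | box C) = (1/10)(0/9) = 0; P(data | box D) = (4/12)(3/11)(8/10) = 4/55.
The prior-weighted likelihoods are 3/8 · 0 = 0, 1/4 · 1/10 = 1/40, 1/8 · 0 = 0, 1/4 · 4/55 = 1/55; with total 19/440.
Therefore the posterior P(box B | data) = (1/40) / (19/440) = 11/19.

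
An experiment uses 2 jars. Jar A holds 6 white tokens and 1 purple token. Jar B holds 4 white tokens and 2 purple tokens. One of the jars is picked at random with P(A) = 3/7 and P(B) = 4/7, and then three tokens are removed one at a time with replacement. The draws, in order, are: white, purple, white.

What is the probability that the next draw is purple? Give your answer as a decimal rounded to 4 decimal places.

0.2672

Under each hypothesis, the probability of the observed sequence is: P(data | jar A) = (6/7)(1/7)(6/7) = 0.10496; P(data | jar B) = (4/6)(2/6)(4/6) = 0.14815.
The prior-weighted likelihoods are 3/7 · 0.10496 = 0.044981, 4/7 · 0.14815 = 0.084656; with total 0.12964.
Normalising, the posterior is P(jar A | data) = 0.34698, P(jar B | data) = 0.65302.
Averaging over the posterior, P(purple next | data) = (1/7)(0.34698) + (1/3)(0.65302) = 0.26724.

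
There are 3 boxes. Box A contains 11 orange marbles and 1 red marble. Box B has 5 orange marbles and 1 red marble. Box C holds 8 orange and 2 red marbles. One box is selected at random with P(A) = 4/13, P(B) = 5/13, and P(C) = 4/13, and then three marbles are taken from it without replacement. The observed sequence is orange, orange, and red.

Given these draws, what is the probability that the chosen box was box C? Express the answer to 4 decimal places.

0.3478

Under each hypothesis, the probability of the observed sequence is: P(data | box A) = (11/12)(10/11)(1/10) = 0.083333; P(data | box B) = (5/6)(4/5)(1/4) = 0.16667; P(data | box C) = (8/10)(7/9)(2/8) = 0.15556.
The prior-weighted likelihoods are 4/13 · 0.083333 = 0.025641, 5/13 · 0.16667 = 0.064103, 4/13 · 0.15556 = 0.047863; with total 0.13761.
Therefore the posterior P(box C | data) = (0.047863) / (0.13761) = 0.34783.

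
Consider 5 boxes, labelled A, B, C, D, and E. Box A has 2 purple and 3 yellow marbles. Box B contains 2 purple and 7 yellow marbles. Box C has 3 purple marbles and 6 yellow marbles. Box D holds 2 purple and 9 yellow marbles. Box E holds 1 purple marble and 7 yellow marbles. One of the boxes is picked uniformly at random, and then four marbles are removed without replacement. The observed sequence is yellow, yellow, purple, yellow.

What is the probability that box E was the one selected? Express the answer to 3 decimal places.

Under each hypothesis, the probability of the observed sequence is: P(data | box A) = (3/5)(2/4)(2/3)(1/2) = 0.1; P(data | box B) = (7/9)(6/8)(2/7)(5/6) = 0.13889; P(data | box C) = (6/9)(5/8)(3/7)(4/6) = 0.11905; P(data | box D) = (9/11)(8/10)(2/9)(7/8) = 0.12727; P(data | box E) = (7/8)(6/7)(1/6)(5/5) = 0.125.
The prior-weighted likelihoods are 1/5 · 0.1 = 0.02, 1/5 · 0.13889 = 0.027778, 1/5 · 0.11905 = 0.02381, 1/5 · 0.12727 = 0.025455, 1/5 · 0.125 = 0.025; with total 0.12204.
So P(box E | data) = (0.025) / (0.12204) = 0.20485.

0.205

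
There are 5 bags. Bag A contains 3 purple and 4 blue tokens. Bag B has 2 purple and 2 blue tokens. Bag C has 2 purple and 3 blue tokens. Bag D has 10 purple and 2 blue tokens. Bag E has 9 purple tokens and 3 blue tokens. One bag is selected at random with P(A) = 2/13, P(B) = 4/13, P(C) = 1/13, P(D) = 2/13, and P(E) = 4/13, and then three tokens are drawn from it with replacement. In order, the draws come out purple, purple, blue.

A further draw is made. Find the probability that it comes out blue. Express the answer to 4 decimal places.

For each hypothesis, P(data | H) works out to: P(data | bag A) = (3/7)(3/7)(4/7) = 0.10496; P(data | bag B) = (2/4)(2/4)(2/4) = 0.125; P(data | bag C) = (2/5)(2/5)(3/5) = 0.096; P(data | bag D) = (10/12)(10/12)(2/12) = 0.11574; P(data | bag E) = (9/12)(9/12)(3/12) = 0.14062.
Multiplying each by its prior: 2/13 · 0.10496 = 0.016147, 4/13 · 0.125 = 0.038462, 1/13 · 0.096 = 0.0073846, 2/13 · 0.11574 = 0.017806, 4/13 · 0.14062 = 0.043269; these sum to 0.12307.
Normalising, the posterior is P(bag A | data) = 0.1312, P(bag B | data) = 0.31252, P(bag C | data) = 0.060004, P(bag D | data) = 0.14469, P(bag E | data) = 0.35159.
The predictive probability is P(blue next | data) = (4/7)(0.1312) + (1/2)(0.31252) + (3/5)(0.060004) + (1/6)(0.14469) + (1/4)(0.35159) = 0.37925.

0.3792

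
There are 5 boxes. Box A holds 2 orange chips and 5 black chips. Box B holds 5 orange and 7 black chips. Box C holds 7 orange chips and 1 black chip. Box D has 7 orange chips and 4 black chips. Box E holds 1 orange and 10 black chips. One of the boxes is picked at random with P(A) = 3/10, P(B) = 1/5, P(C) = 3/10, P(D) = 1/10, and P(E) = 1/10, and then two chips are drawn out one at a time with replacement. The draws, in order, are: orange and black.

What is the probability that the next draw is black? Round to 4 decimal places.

0.5293

Under each hypothesis, the probability of the observed sequence is: P(data | box A) = (2/7)(5/7) = 0.20408; P(data | box B) = (5/12)(7/12) = 0.24306; P(data | box C) = (7/8)(1/8) = 0.10938; P(data | box D) = (7/11)(4/11) = 0.2314; P(data | box E) = (1/11)(10/11) = 0.082645.
The prior-weighted likelihoods are 3/10 · 0.20408 = 0.061224, 1/5 · 0.24306 = 0.048611, 3/10 · 0.10938 = 0.032813, 1/10 · 0.2314 = 0.02314, 1/10 · 0.082645 = 0.0082645; with total 0.17405.
The posterior is then P(box A | data) = 0.35176, P(box B | data) = 0.27929, P(box C | data) = 0.18852, P(box D | data) = 0.13295, P(box E | data) = 0.047482.
The predictive probability is P(black next | data) = (5/7)(0.35176) + (7/12)(0.27929) + (1/8)(0.18852) + (4/11)(0.13295) + (10/11)(0.047482) = 0.52925.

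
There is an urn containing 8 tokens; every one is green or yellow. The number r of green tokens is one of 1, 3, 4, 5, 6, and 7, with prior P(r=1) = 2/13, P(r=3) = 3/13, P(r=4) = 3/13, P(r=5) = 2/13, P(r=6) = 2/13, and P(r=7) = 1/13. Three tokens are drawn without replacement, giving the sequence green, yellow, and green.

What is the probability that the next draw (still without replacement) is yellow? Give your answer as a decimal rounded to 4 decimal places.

For each hypothesis, P(data | H) works out to: P(data | r = 1) = (1/8)(7/7)(0/6) = 0; P(data | r = 3) = (3/8)(5/7)(2/6) = 5/56; P(data | r = 4) = (4/8)(4/7)(3/6) = 1/7; P(data | r = 5) = (5/8)(3/7)(4/6) = 5/28; P(data | r = 6) = (6/8)(2/7)(5/6) = 5/28; P(data | r = 7) = (7/8)(1/7)(6/6) = 1/8.
Weighting by the prior gives 2/13 · 0 = 0, 3/13 · 5/56 = 15/728, 3/13 · 1/7 = 3/91, 2/13 · 5/28 = 5/182, 2/13 · 5/28 = 5/182, 1/13 · 1/8 = 1/104; summing to 43/364.
Normalising, the posterior is P(r = 1 | data) = 0, P(r = 3 | data) = 15/86, P(r = 4 | data) = 12/43, P(r = 5 | data) = 10/43, P(r = 6 | data) = 10/43, P(r = 7 | data) = 7/86.
So P(yellow next | data) = Σ P(yellow next | H) P(H | data) = (4/5)(15/86) + (3/5)(12/43) + (2/5)(10/43) + (1/5)(10/43) + (0)(7/86) = 96/215.

0.4465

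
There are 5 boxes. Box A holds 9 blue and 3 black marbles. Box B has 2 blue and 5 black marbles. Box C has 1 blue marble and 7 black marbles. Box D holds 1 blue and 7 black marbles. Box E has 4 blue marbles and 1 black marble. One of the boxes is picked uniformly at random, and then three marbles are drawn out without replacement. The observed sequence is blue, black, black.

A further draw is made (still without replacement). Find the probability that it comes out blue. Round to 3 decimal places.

0.174

For each hypothesis, P(data | H) works out to: P(data | box A) = (9/12)(3/11)(2/10) = 0.040909; P(data | box B) = (2/7)(5/6)(4/5) = 0.19048; P(data | box C) = (1/8)(7/7)(6/6) = 0.125; P(data | box D) = (1/8)(7/7)(6/6) = 0.125; P(data | box E) = (4/5)(1/4)(0/3) = 0.
Multiplying each by its prior: 1/5 · 0.040909 = 0.0081818, 1/5 · 0.19048 = 0.038095, 1/5 · 0.125 = 0.025, 1/5 · 0.125 = 0.025, 1/5 · 0 = 0; summing to 0.096277.
Normalising, the posterior is P(box A | data) = 0.084982, P(box B | data) = 0.39568, P(box C | data) = 0.25967, P(box D | data) = 0.25967, P(box E | data) = 0.
So P(blue next | data) = Σ P(blue next | H) P(H | data) = (8/9)(0.084982) + (1/4)(0.39568) + (0)(0.25967) + (0)(0.25967) = 0.17446.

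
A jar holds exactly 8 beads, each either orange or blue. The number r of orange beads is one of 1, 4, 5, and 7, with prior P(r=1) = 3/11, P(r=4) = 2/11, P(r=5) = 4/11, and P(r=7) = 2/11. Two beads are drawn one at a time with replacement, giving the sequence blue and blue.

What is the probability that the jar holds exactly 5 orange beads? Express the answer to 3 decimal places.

0.166

The likelihood of the observed sequence under each hypothesis: P(data | r = 1) = (7/8)(7/8) = 49/64; P(data | r = 4) = (4/8)(4/8) = 1/4; P(data | r = 5) = (3/8)(3/8) = 9/64; P(data | r = 7) = (1/8)(1/8) = 1/64.
Weighting by the prior gives 3/11 · 49/64 = 147/704, 2/11 · 1/4 = 1/22, 4/11 · 9/64 = 9/176, 2/11 · 1/64 = 1/352; with total 217/704.
So P(r = 5 | data) = (9/176) / (217/704) = 36/217.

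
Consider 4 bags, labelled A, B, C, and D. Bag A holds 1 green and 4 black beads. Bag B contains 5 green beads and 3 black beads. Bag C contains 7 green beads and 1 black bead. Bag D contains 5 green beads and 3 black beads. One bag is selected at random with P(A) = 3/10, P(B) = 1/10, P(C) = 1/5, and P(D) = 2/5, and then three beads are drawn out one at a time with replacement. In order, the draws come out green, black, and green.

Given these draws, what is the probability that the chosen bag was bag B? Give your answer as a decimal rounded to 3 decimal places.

The likelihood of the observed sequence under each hypothesis: P(data | bag A) = (1/5)(4/5)(1/5) = 0.032; P(data | bag B) = (5/8)(3/8)(5/8) = 0.14648; P(data | bag C) = (7/8)(1/8)(7/8) = 0.095703; P(data | bag D) = (5/8)(3/8)(5/8) = 0.14648.
Weighting by the prior gives 3/10 · 0.032 = 0.0096, 1/10 · 0.14648 = 0.014648, 1/5 · 0.095703 = 0.019141, 2/5 · 0.14648 = 0.058594; summing to 0.10198.
By Bayes' rule, P(bag B | data) = (0.014648) / (0.10198) = 0.14364.

0.144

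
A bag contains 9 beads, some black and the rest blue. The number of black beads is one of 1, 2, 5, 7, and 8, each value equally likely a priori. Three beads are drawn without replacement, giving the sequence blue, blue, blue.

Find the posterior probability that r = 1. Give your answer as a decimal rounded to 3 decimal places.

0.589

For each hypothesis, P(data | H) works out to: P(data | r = 1) = (8/9)(7/8)(6/7) = 2/3; P(data | r = 2) = (7/9)(6/8)(5/7) = 5/12; P(data | r = 5) = (4/9)(3/8)(2/7) = 1/21; P(data | r = 7) = (2/9)(1/8)(0/7) = 0; P(data | r = 8) = (1/9)(0/8) = 0.
Multiplying each by its prior: 1/5 · 2/3 = 2/15, 1/5 · 5/12 = 1/12, 1/5 · 1/21 = 1/105, 1/5 · 0 = 0, 1/5 · 0 = 0; these sum to 19/84.
By Bayes' rule, P(r = 1 | data) = (2/15) / (19/84) = 56/95.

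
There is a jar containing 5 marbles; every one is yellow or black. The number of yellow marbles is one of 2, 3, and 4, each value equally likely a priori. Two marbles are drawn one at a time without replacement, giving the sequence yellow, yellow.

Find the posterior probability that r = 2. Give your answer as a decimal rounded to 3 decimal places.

The likelihood of the observed sequence under each hypothesis: P(data | r = 2) = (2/5)(1/4) = 1/10; P(data | r = 3) = (3/5)(2/4) = 3/10; P(data | r = 4) = (4/5)(3/4) = 3/5.
Weighting by the prior gives 1/3 · 1/10 = 1/30, 1/3 · 3/10 = 1/10, 1/3 · 3/5 = 1/5; these sum to 1/3.
By Bayes' rule, P(r = 2 | data) = (1/30) / (1/3) = 1/10.

0.100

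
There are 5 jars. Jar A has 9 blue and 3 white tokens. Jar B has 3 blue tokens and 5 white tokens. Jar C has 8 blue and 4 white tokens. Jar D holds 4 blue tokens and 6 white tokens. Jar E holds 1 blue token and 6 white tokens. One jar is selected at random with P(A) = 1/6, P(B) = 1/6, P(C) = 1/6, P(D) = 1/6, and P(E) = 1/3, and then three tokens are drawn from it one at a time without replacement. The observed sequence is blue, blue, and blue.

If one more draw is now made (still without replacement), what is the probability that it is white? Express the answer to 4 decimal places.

0.4172

Compute the likelihood of the observed sequence for each case: P(data | jar A) = (9/12)(8/11)(7/10) = 0.38182; P(data | jar B) = (3/8)(2/7)(1/6) = 0.017857; P(data | jar C) = (8/12)(7/11)(6/10) = 0.25455; P(data | jar D) = (4/10)(3/9)(2/8) = 0.033333; P(data | jar E) = (1/7)(0/6) = 0.
Weighting by the prior gives 1/6 · 0.38182 = 0.063636, 1/6 · 0.017857 = 0.0029762, 1/6 · 0.25455 = 0.042424, 1/6 · 0.033333 = 0.0055556, 1/3 · 0 = 0; with total 0.11459.
Normalising, the posterior is P(jar A | data) = 0.55533, P(jar B | data) = 0.025972, P(jar C | data) = 0.37022, P(jar D | data) = 0.048481, P(jar E | data) = 0.
Averaging over the posterior, P(white next | data) = (1/3)(0.55533) + (1)(0.025972) + (4/9)(0.37022) + (6/7)(0.048481) = 0.41718.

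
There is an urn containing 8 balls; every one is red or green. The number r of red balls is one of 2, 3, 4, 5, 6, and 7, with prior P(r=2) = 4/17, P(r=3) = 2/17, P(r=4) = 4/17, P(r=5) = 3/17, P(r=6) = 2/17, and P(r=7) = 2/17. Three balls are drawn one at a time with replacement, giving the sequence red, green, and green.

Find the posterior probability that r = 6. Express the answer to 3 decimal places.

0.054

The likelihood of the observed sequence under each hypothesis: P(data | r = 2) = (2/8)(6/8)(6/8) = 0.14062; P(data | r = 3) = (3/8)(5/8)(5/8) = 0.14648; P(data | r = 4) = (4/8)(4/8)(4/8) = 0.125; P(data | r = 5) = (5/8)(3/8)(3/8) = 0.087891; P(data | r = 6) = (6/8)(2/8)(2/8) = 0.046875; P(data | r = 7) = (7/8)(1/8)(1/8) = 0.013672.
The prior-weighted likelihoods are 4/17 · 0.14062 = 0.033088, 2/17 · 0.14648 = 0.017233, 4/17 · 0.125 = 0.029412, 3/17 · 0.087891 = 0.01551, 2/17 · 0.046875 = 0.0055147, 2/17 · 0.013672 = 0.0016085; these sum to 0.10237.
Hence P(r = 6 | data) = (0.0055147) / (0.10237) = 0.053872.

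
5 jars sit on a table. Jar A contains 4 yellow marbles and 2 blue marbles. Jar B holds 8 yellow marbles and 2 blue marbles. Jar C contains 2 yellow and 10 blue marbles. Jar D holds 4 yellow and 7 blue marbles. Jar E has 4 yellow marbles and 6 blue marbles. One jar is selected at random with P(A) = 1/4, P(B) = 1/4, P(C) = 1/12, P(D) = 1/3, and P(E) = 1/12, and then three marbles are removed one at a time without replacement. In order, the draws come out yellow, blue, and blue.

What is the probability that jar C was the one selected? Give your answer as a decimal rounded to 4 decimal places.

Compute the likelihood of the observed sequence for each case: P(data | jar A) = (4/6)(2/5)(1/4) = 1/15; P(data | jar B) = (8/10)(2/9)(1/8) = 1/45; P(data | jar C) = (2/12)(10/11)(9/10) = 3/22; P(data | jar D) = (4/11)(7/10)(6/9) = 28/165; P(data | jar E) = (4/10)(6/9)(5/8) = 1/6.
Weighting by the prior gives 1/4 · 1/15 = 1/60, 1/4 · 1/45 = 1/180, 1/12 · 3/22 = 1/88, 1/3 · 28/165 = 28/495, 1/12 · 1/6 = 1/72; with total 103/990.
So P(jar C | data) = (1/88) / (103/990) = 45/412.

0.1092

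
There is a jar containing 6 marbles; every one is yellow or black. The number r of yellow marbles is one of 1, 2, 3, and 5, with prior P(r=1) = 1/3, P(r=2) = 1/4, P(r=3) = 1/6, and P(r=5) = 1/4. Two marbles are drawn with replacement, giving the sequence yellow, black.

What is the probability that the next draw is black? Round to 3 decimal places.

0.574

Compute the likelihood of the observed sequence for each case: P(data | r = 1) = (1/6)(5/6) = 5/36; P(data | r = 2) = (2/6)(4/6) = 2/9; P(data | r = 3) = (3/6)(3/6) = 1/4; P(data | r = 5) = (5/6)(1/6) = 5/36.
The prior-weighted likelihoods are 1/3 · 5/36 = 5/108, 1/4 · 2/9 = 1/18, 1/6 · 1/4 = 1/24, 1/4 · 5/36 = 5/144; with total 77/432.
Normalising, the posterior is P(r = 1 | data) = 20/77, P(r = 2 | data) = 24/77, P(r = 3 | data) = 18/77, P(r = 5 | data) = 15/77.
The predictive probability is P(black next | data) = (5/6)(20/77) + (2/3)(24/77) + (1/2)(18/77) + (1/6)(15/77) = 265/462.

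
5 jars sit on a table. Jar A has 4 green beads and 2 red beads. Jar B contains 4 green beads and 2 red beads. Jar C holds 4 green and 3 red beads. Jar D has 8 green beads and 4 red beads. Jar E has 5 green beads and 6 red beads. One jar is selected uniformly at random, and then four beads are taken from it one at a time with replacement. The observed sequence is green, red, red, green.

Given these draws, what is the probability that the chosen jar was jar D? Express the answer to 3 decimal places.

0.183

Under each hypothesis, the probability of the observed sequence is: P(data | jar A) = (4/6)(2/6)(2/6)(4/6) = 0.049383; P(data | jar B) = (4/6)(2/6)(2/6)(4/6) = 0.049383; P(data | jar C) = (4/7)(3/7)(3/7)(4/7) = 0.059975; P(data | jar D) = (8/12)(4/12)(4/12)(8/12) = 0.049383; P(data | jar E) = (5/11)(6/11)(6/11)(5/11) = 0.061471.
Multiplying each by its prior: 1/5 · 0.049383 = 0.0098765, 1/5 · 0.049383 = 0.0098765, 1/5 · 0.059975 = 0.011995, 1/5 · 0.049383 = 0.0098765, 1/5 · 0.061471 = 0.012294; summing to 0.053919.
Hence P(jar D | data) = (0.0098765) / (0.053919) = 0.18317.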